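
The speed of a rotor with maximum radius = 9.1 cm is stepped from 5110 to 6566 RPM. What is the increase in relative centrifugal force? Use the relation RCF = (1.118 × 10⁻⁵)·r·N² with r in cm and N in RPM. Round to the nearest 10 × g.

1730 ×g

RCF₁ = 1.118 × 10⁻⁵ × 9.1 × (5110)² = 1.118 × 10⁻⁵ × 9.1 × 26,112,100 ≈ 2,656.6 × g
RCF₂ = 1.118 × 10⁻⁵ × 9.1 × (6566)² = 1.118 × 10⁻⁵ × 9.1 × 43,112,356 ≈ 4,386.2 × g
Increase = 4,386.2 − 2,656.6 = 1,729.6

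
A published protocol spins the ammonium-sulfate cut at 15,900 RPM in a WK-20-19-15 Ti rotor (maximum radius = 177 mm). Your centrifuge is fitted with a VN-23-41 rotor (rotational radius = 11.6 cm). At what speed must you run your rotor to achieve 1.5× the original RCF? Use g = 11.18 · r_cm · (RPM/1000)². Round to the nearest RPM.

≈ 24055 RPM

Original rotor: r = 177 mm = 17.7 cm
RCF = 11.18 × r × (N/1000)²
RCF_original = 11.18 × 17.7 × (15.9)² = 11.18 × 17.7 × 252.81 ≈ 50,027.6 × g
Target RCF = 1.5 × 50,027.6 ≈ 75,041.4 × g
75,041.4 = 11.18 × 11.6 × (N/1000)²
(N/1000)² = 75,041.4 / 129.688 = 578.6303
N = 1000 × √578.6303 ≈ 24,054.7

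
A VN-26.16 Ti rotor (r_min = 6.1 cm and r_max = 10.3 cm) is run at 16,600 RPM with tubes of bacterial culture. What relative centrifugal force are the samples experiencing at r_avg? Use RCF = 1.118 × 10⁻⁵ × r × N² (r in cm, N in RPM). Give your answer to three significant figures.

25300 x g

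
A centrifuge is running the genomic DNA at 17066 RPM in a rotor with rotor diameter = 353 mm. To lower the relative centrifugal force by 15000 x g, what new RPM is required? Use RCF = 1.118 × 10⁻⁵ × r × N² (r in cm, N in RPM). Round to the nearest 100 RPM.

14700 RPM

r = 353 mm / 2 = 176.5 mm = 17.65 cm
Current RCF = 1.118 × 10⁻⁵ × 17.65 × (17066)² = 1.118 × 10⁻⁵ × 17.65 × 291,248,356 ≈ 57,471.2 × g
Target RCF = 57,471.2 − 15,000 = 42,471.2 × g
N² = 42,471.2 / (19.7327 × 10⁻⁵) = 215,232,583
N ≈ √215,232,583 ≈ 14,670.8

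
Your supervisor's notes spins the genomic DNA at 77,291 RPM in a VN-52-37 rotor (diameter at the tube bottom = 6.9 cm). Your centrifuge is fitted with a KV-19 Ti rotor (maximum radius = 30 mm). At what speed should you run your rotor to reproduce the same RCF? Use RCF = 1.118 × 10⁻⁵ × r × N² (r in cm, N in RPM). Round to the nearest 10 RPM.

Original rotor: r = 6.9 / 2 = 3.45 cm
RCF = 1.118 × 10⁻⁵ × r × N²
RCF_original = 1.118 × 10⁻⁵ × 3.45 × (77291)² = 1.118 × 10⁻⁵ × 3.45 × 5,973,898,681 ≈ 230,419.2 × g
Your rotor: r = 30 mm = 3.0 cm
230,419.2 = 1.118 × 10⁻⁵ × 3 × N²
N² = 230,419.2 / (3.354 × 10⁻⁵) = 6,869,982,111
N ≈ √6,869,982,111 ≈ 82,885.4

≈ 82890 RPM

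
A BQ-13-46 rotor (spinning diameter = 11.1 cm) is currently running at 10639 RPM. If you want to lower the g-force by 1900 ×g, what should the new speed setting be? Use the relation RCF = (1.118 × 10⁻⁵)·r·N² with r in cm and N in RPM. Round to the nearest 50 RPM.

9100 RPM

r = 11.1 / 2 = 5.55 cm
Current RCF = 1.118 × 10⁻⁵ × 5.55 × (10639)² = 1.118 × 10⁻⁵ × 5.55 × 113,188,321 ≈ 7,023.2 × g
Target RCF = 7,023.2 − 1,900 = 5,123.2 × g
N² = 5,123.2 / (6.2049 × 10⁻⁵) = 82,567,003
N ≈ √82,567,003 ≈ 9,086.6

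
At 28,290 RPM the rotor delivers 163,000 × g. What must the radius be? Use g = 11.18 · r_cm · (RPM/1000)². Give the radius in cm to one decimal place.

RCF = 11.18 × r × (N/1000)²
163000 = 11.18 × r × (28.29)²
r = 163000 / (11.18 × 800.3241) = 163000 / 8947.623 ≈ 18.217 cm

18.2 cm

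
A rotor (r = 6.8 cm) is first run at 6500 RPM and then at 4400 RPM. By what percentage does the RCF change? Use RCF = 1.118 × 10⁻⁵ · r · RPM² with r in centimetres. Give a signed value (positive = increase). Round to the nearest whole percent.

-54%

RCF ∝ N², so the ratio is (4400/6500)² = (0.676923)² = 0.4582.
Change = 0.4582 − 1 = -0.5418 → -54.2%.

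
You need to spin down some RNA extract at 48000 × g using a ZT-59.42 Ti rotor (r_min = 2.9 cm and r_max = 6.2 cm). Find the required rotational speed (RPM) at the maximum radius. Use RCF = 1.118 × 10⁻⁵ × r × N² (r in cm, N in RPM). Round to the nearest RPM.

N ≈ 26315 RPM

Use r_max = 6.2 cm.
RCF = 1.118 × 10⁻⁵ × r × N²
48,000 = 1.118 × 10⁻⁵ × 6.2 × N²
N² = 48,000 / (6.9316 × 10⁻⁵) = 692,480,813
N ≈ √692,480,813 ≈ 26,315.0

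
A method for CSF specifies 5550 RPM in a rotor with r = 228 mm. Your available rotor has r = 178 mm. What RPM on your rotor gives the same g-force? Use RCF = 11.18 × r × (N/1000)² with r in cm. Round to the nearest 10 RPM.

6280 RPM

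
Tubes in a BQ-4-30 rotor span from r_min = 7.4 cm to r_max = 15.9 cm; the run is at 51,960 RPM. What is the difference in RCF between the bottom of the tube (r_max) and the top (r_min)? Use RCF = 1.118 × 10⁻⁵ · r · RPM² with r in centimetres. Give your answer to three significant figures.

ΔRCF = 1.118 × 10⁻⁵ × (r_max − r_min) × N² = 1.118 × 10⁻⁵ × 8.5 × 2,699,841,600 ≈ 256,565.9

257000 x g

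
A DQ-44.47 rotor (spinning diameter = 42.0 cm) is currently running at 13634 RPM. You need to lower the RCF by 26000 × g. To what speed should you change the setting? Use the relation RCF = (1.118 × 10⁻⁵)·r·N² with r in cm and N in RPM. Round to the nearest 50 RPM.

≈ 8650 RPM

r = 42.0 / 2 = 21 cm
Current RCF = 1.118 × 10⁻⁵ × 21 × (13634)² = 1.118 × 10⁻⁵ × 21 × 185,885,956 ≈ 43,642.3 × g
Target RCF = 43,642.3 − 26,000 = 17,642.3 × g
N² = 17,642.3 / (23.478 × 10⁻⁵) = 75,143,965
N ≈ √75,143,965 ≈ 8,668.6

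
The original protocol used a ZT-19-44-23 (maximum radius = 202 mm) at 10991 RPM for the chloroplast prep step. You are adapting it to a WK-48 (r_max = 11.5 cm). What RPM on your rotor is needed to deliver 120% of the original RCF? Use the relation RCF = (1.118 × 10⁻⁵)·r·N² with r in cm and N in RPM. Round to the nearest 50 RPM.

15950 RPM

Original rotor: r = 202 mm = 20.2 cm
RCF_original = 1.118 × 10⁻⁵ × 20.2 × (10991)² = 1.118 × 10⁻⁵ × 20.2 × 120,802,081 ≈ 27,281.5 × g
Target RCF = 1.2 × 27,281.5 ≈ 32,737.8 × g
32,737.8 = 1.118 × 10⁻⁵ × 11.5 × N²
N² = 32,737.8 / (12.857 × 10⁻⁵) = 254,630,163
N ≈ √254,630,163 ≈ 15,957.1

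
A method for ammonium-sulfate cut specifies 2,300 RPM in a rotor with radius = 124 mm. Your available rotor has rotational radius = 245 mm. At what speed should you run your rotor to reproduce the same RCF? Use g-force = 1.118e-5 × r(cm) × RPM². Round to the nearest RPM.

Original rotor: r = 124 mm = 12.4 cm
RCF = 1.118 × 10⁻⁵ × r × N²
RCF_original = 1.118 × 10⁻⁵ × 12.4 × (2300)² = 1.118 × 10⁻⁵ × 12.4 × 5,290,000 ≈ 733.4 × g
Your rotor: r = 245 mm = 24.5 cm
733.4 = 1.118 × 10⁻⁵ × 24.5 × N²
N² = 733.4 / (27.391 × 10⁻⁵) = 2,677,522
N ≈ √2,677,522 ≈ 1,636.3

1636 RPM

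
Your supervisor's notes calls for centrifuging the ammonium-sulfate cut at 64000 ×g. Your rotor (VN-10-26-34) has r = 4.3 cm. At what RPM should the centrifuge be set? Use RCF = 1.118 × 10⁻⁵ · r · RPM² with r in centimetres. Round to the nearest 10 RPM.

64,000 = 1.118 × 10⁻⁵ × 4.3 × N²
N² = 64,000 / (4.8074 × 10⁻⁵) = 1,331,280,942
N ≈ √1,331,280,942 ≈ 36,486.7

36490 RPM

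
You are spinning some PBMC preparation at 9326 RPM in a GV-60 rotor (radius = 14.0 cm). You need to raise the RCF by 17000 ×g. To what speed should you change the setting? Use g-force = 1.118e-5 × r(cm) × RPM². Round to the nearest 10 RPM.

13990 RPM

Current RCF = 1.118 × 10⁻⁵ × 14 × (9326)² = 1.118 × 10⁻⁵ × 14 × 86,974,276 ≈ 13,613.2 × g
Target RCF = 13,613.2 + 17,000 = 30,613.2 × g
N² = 30,613.2 / (15.652 × 10⁻⁵) = 195,586,507
N ≈ √195,586,507 ≈ 13,985.2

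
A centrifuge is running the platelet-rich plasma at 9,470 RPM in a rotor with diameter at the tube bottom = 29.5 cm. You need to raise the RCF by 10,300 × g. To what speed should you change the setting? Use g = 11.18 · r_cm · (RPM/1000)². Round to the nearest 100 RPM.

r = 29.5 / 2 = 14.75 cm
Current RCF = 11.18 × 14.75 × (9.47)² = 11.18 × 14.75 × 89.6809 ≈ 14,788.8 × g
Target RCF = 14,788.8 + 10,300 = 25,088.8 × g
(N/1000)² = 25,088.8 / 164.905 = 152.1409
N = 1000 × √152.1409 ≈ 12,334.5

N₂ ≈ 12300 RPM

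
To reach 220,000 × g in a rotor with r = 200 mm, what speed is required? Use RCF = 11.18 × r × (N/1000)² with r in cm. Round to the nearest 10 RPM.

r = 200 mm = 20.0 cm
RCF = 11.18 × r × (N/1000)²
220,000 = 11.18 × 20 × (N/1000)²
(N/1000)² = 220,000 / 223.6 = 983.8998
N = 1000 × √983.8998 ≈ 31,367.2

N ≈ 31370 RPM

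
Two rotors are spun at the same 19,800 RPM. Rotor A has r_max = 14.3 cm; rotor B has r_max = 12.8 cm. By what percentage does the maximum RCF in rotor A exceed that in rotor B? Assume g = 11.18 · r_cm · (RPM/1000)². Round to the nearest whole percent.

At equal RPM, RCF scales linearly with r: ratio = 14.3 / 12.8 = 1.1172.
So rotor A delivers 11.7% more g-force.

12%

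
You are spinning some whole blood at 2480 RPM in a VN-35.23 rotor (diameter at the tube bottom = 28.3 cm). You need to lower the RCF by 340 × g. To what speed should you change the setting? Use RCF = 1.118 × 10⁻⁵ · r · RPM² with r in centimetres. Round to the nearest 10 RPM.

≈ 2000 RPM

r = 28.3 / 2 = 14.15 cm
Current RCF = 1.118 × 10⁻⁵ × 14.15 × (2480)² = 1.118 × 10⁻⁵ × 14.15 × 6,150,400 ≈ 973 × g
Target RCF = 973 − 340 = 633 × g
N² = 633 / (15.8197 × 10⁻⁵) = 4,001,340
N ≈ √4,001,340 ≈ 2,000.3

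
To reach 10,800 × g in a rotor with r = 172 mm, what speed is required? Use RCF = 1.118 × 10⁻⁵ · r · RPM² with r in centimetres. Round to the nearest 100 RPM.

r = 172 mm = 17.2 cm
10,800 = 1.118 × 10⁻⁵ × 17.2 × N²
N² = 10,800 / (19.2296 × 10⁻⁵) = 56,163,415
N ≈ √56,163,415 ≈ 7,494.2

≈ 7500 RPM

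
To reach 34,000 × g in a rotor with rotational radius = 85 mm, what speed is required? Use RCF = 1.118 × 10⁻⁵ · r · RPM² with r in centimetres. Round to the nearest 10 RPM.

N ≈ 18920 RPM

r = 85 mm = 8.5 cm
RCF = 1.118 × 10⁻⁵ × r × N²
34,000 = 1.118 × 10⁻⁵ × 8.5 × N²
N² = 34,000 / (9.503 × 10⁻⁵) = 357,781,753
N ≈ √357,781,753 ≈ 18,915.1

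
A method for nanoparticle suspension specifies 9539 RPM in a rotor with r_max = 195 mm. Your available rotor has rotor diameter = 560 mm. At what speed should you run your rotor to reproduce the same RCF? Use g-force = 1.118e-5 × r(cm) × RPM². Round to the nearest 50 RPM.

Original rotor: r = 195 mm = 19.5 cm
RCF_original = 1.118 × 10⁻⁵ × 19.5 × (9539)² = 1.118 × 10⁻⁵ × 19.5 × 90,992,521 ≈ 19,837.3 × g
Your rotor: r = 560 mm / 2 = 280 mm = 28 cm
19,837.3 = 1.118 × 10⁻⁵ × 28 × N²
N² = 19,837.3 / (31.304 × 10⁻⁵) = 63,369,857
N ≈ √63,369,857 ≈ 7,960.5

≈ 7950 RPM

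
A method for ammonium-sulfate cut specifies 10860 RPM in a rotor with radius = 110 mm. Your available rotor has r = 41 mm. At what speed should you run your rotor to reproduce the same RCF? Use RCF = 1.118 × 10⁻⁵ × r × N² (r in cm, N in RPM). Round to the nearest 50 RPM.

Original rotor: r = 110 mm = 11.0 cm
RCF = 1.118 × 10⁻⁵ × r × N²
RCF_original = 1.118 × 10⁻⁵ × 11 × (10860)² = 1.118 × 10⁻⁵ × 11 × 117,939,600 ≈ 14,504.2 × g
Your rotor: r = 41 mm = 4.1 cm
14,504.2 = 1.118 × 10⁻⁵ × 4.1 × N²
N² = 14,504.2 / (4.5838 × 10⁻⁵) = 316,423,055
N ≈ √316,423,055 ≈ 17,788.3

17800 RPM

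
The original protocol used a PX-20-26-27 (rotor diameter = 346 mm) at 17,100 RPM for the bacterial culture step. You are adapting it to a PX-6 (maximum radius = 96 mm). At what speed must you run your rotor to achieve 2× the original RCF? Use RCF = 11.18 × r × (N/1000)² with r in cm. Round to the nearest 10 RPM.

Original rotor: r = 346 mm / 2 = 173 mm = 17.3 cm
RCF_original = 11.18 × 17.3 × (17.1)² = 11.18 × 17.3 × 292.41 ≈ 56,556.2 × g
Target RCF = 2 × 56,556.2 ≈ 113,112.4 × g
Your rotor: r = 96 mm = 9.6 cm
113,112.4 = 11.18 × 9.6 × (N/1000)²
(N/1000)² = 113,112.4 / 107.328 = 1053.895
N = 1000 × √1053.895 ≈ 32,463.7

≈ 32460 RPM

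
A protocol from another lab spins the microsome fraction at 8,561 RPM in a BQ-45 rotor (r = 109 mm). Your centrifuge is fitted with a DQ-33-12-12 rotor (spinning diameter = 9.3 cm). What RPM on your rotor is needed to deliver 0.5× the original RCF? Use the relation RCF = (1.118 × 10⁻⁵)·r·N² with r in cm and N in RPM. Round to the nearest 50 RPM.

Original rotor: r = 109 mm = 10.9 cm
RCF = 1.118 × 10⁻⁵ × r × N²
RCF_original = 1.118 × 10⁻⁵ × 10.9 × (8561)² = 1.118 × 10⁻⁵ × 10.9 × 73,290,721 ≈ 8,931.4 × g
Target RCF = 0.5 × 8,931.4 ≈ 4,465.7 × g
Your rotor: r = 9.3 / 2 = 4.65 cm
4,465.7 = 1.118 × 10⁻⁵ × 4.65 × N²
N² = 4,465.7 / (5.1987 × 10⁻⁵) = 85,900,321
N ≈ √85,900,321 ≈ 9,268.2

9250 RPM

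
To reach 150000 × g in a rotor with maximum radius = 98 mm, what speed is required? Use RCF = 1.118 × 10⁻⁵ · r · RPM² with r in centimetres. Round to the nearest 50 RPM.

r = 98 mm = 9.8 cm
150,000 = 1.118 × 10⁻⁵ × 9.8 × N²
N² = 150,000 / (10.9564 × 10⁻⁵) = 1,369,062,831
N ≈ √1,369,062,831 ≈ 37,000.8

37000 RPM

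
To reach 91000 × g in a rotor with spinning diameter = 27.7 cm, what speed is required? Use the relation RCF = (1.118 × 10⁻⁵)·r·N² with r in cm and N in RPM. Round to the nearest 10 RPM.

N ≈ 24240 RPM

r = 27.7 / 2 = 13.85 cm
RCF = 1.118 × 10⁻⁵ × r × N²
91,000 = 1.118 × 10⁻⁵ × 13.85 × N²
N² = 91,000 / (15.4843 × 10⁻⁵) = 587,692,049
N ≈ √587,692,049 ≈ 24,242.4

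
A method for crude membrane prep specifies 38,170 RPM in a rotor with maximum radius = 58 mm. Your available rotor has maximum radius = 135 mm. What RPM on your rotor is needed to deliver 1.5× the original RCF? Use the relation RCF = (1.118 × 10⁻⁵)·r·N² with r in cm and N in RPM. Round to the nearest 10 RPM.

Original rotor: r = 58 mm = 5.8 cm
RCF_original = 1.118 × 10⁻⁵ × 5.8 × (38170)² = 1.118 × 10⁻⁵ × 5.8 × 1,456,948,900 ≈ 94,474.4 × g
Target RCF = 1.5 × 94,474.4 ≈ 141,711.6 × g
Your rotor: r = 135 mm = 13.5 cm
141,711.6 = 1.118 × 10⁻⁵ × 13.5 × N²
N² = 141,711.6 / (15.093 × 10⁻⁵) = 938,922,679
N ≈ √938,922,679 ≈ 30,641.8

30640 RPM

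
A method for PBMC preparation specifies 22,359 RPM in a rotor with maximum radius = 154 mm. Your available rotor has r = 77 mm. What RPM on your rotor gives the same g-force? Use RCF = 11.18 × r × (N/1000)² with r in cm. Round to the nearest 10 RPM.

≈ 31620 RPM

Original rotor: r = 154 mm = 15.4 cm
RCF_original = 11.18 × 15.4 × (22.359)² = 11.18 × 15.4 × 499.924881 ≈ 86,073.1 × g
Your rotor: r = 77 mm = 7.7 cm
86,073.1 = 11.18 × 7.7 × (N/1000)²
(N/1000)² = 86,073.1 / 86.086 = 999.8501
N = 1000 × √999.8501 ≈ 31,620.4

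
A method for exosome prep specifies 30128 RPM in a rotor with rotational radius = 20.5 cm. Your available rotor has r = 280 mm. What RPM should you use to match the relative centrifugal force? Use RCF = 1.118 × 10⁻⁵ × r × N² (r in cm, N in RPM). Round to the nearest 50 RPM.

≈ 25800 RPM

RCF = 1.118 × 10⁻⁵ × r × N²
RCF_original = 1.118 × 10⁻⁵ × 20.5 × (30128)² = 1.118 × 10⁻⁵ × 20.5 × 907,696,384 ≈ 208,034.9 × g
Your rotor: r = 280 mm = 28.0 cm
208,034.9 = 1.118 × 10⁻⁵ × 28 × N²
N² = 208,034.9 / (31.304 × 10⁻⁵) = 664,563,315
N ≈ √664,563,315 ≈ 25,779.1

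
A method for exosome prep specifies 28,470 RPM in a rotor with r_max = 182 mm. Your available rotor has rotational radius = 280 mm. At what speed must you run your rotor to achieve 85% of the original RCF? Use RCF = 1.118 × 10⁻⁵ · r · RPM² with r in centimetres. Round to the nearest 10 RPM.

Original rotor: r = 182 mm = 18.2 cm
RCF_original = 1.118 × 10⁻⁵ × 18.2 × (28470)² = 1.118 × 10⁻⁵ × 18.2 × 810,540,900 ≈ 164,925.6 × g
Target RCF = 0.85 × 164,925.6 ≈ 140,186.8 × g
Your rotor: r = 280 mm = 28.0 cm
140,186.8 = 1.118 × 10⁻⁵ × 28 × N²
N² = 140,186.8 / (31.304 × 10⁻⁵) = 447,823,920
N ≈ √447,823,920 ≈ 21,161.9

21160 RPM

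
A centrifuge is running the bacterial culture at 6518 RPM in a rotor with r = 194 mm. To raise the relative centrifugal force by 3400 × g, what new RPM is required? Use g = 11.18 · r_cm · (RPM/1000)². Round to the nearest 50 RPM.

r = 194 mm = 19.4 cm
Current RCF = 11.18 × 19.4 × (6.518)² = 11.18 × 19.4 × 42.484324 ≈ 9,214.5 × g
Target RCF = 9,214.5 + 3,400 = 12,614.5 × g
(N/1000)² = 12,614.5 / 216.892 = 58.16028
N = 1000 × √58.16028 ≈ 7,626.3

7650 RPM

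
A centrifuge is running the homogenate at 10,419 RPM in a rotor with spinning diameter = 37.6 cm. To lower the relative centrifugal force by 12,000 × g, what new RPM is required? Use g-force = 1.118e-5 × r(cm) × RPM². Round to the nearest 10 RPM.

r = 37.6 / 2 = 18.8 cm
Current RCF = 1.118 × 10⁻⁵ × 18.8 × (10419)² = 1.118 × 10⁻⁵ × 18.8 × 108,555,561 ≈ 22,816.6 × g
Target RCF = 22,816.6 − 12,000 = 10,816.6 × g
N² = 10,816.6 / (21.0184 × 10⁻⁵) = 51,462,528
N ≈ √51,462,528 ≈ 7,173.7

≈ 7170 RPM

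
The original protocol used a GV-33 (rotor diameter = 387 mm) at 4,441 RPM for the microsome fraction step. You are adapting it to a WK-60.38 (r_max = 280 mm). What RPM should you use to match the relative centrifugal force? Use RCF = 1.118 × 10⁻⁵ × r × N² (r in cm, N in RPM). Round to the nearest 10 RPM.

Original rotor: r = 387 mm / 2 = 193.5 mm = 19.35 cm
RCF = 1.118 × 10⁻⁵ × r × N²
RCF_original = 1.118 × 10⁻⁵ × 19.35 × (4441)² = 1.118 × 10⁻⁵ × 19.35 × 19,722,481 ≈ 4,266.6 × g
Your rotor: r = 280 mm = 28.0 cm
4,266.6 = 1.118 × 10⁻⁵ × 28 × N²
N² = 4,266.6 / (31.304 × 10⁻⁵) = 13,629,568
N ≈ √13,629,568 ≈ 3,691.8

≈ 3690 RPM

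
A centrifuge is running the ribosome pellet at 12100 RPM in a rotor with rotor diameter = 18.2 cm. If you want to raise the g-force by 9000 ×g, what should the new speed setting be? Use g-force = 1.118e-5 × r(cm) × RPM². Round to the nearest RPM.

r = 18.2 / 2 = 9.1 cm
Current RCF = 1.118 × 10⁻⁵ × 9.1 × (12100)² = 1.118 × 10⁻⁵ × 9.1 × 146,410,000 ≈ 14,895.5 × g
Target RCF = 14,895.5 + 9,000 = 23,895.5 × g
N² = 23,895.5 / (10.1738 × 10⁻⁵) = 234,872,909
N ≈ √234,872,909 ≈ 15,325.6

N₂ ≈ 15326 RPM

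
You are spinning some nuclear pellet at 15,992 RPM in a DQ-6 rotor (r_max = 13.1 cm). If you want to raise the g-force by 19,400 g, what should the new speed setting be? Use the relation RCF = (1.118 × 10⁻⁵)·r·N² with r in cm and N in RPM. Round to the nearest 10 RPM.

N₂ ≈ 19700 RPM

Current RCF = 1.118 × 10⁻⁵ × 13.1 × (15992)² = 1.118 × 10⁻⁵ × 13.1 × 255,744,064 ≈ 37,455.8 × g
Target RCF = 37,455.8 + 19,400 = 56,855.8 × g
N² = 56,855.8 / (14.6458 × 10⁻⁵) = 388,205,492
N ≈ √388,205,492 ≈ 19,702.9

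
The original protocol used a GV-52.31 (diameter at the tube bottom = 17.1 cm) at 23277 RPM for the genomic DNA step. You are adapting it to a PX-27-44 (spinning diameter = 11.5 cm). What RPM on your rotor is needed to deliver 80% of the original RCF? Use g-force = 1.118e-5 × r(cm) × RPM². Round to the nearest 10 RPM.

Original rotor: r = 17.1 / 2 = 8.55 cm
RCF = 1.118 × 10⁻⁵ × r × N²
RCF_original = 1.118 × 10⁻⁵ × 8.55 × (23277)² = 1.118 × 10⁻⁵ × 8.55 × 541,818,729 ≈ 51,791.9 × g
Target RCF = 0.8 × 51,791.9 ≈ 41,433.5 × g
Your rotor: r = 11.5 / 2 = 5.75 cm
41,433.5 = 1.118 × 10⁻⁵ × 5.75 × N²
N² = 41,433.5 / (6.4285 × 10⁻⁵) = 644,528,273
N ≈ √644,528,273 ≈ 25,387.6

≈ 25390 RPM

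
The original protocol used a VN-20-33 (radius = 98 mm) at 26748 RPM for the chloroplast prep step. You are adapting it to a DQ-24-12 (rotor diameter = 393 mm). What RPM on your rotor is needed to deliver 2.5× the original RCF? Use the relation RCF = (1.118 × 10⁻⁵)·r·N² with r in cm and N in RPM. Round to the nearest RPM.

≈ 29867 RPM

Original rotor: r = 98 mm = 9.8 cm
RCF_original = 1.118 × 10⁻⁵ × 9.8 × (26748)² = 1.118 × 10⁻⁵ × 9.8 × 715,455,504 ≈ 78,388.2 × g
Target RCF = 2.5 × 78,388.2 ≈ 195,970.5 × g
Your rotor: r = 393 mm / 2 = 196.5 mm = 19.65 cm
195,970.5 = 1.118 × 10⁻⁵ × 19.65 × N²
N² = 195,970.5 / (21.9687 × 10⁻⁵) = 892,044,136
N ≈ √892,044,136 ≈ 29,867.1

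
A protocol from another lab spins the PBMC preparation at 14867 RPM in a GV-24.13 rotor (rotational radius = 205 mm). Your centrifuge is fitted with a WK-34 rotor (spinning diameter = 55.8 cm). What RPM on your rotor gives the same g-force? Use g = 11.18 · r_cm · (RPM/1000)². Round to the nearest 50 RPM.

12750 RPM

Original rotor: r = 205 mm = 20.5 cm
RCF_original = 11.18 × 20.5 × (14.867)² = 11.18 × 20.5 × 221.027689 ≈ 50,657.3 × g
Your rotor: r = 55.8 / 2 = 27.9 cm
50,657.3 = 11.18 × 27.9 × (N/1000)²
(N/1000)² = 50,657.3 / 311.922 = 162.4037
N = 1000 × √162.4037 ≈ 12,743.8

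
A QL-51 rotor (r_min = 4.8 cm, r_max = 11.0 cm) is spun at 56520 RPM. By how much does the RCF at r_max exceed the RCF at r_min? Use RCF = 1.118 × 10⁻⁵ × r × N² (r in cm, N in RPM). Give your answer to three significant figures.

ΔRCF ≈ 221000 × g

RCF_max = 1.118 × 10⁻⁵ × 11 × (56520)² = 1.118 × 10⁻⁵ × 11 × 3,194,510,400 ≈ 392,860.9 × g
RCF_min = 1.118 × 10⁻⁵ × 4.8 × (56520)² = 1.118 × 10⁻⁵ × 4.8 × 3,194,510,400 ≈ 171,430.2 × g
ΔRCF = 392,860.9 − 171,430.2 = 221,430.7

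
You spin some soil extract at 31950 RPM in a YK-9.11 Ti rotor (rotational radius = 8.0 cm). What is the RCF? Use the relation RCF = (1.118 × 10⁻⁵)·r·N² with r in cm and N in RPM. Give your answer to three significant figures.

RCF = 1.118 × 10⁻⁵ × r × N²
RCF = 1.118 × 10⁻⁵ × 8 × (31950)² = 1.118 × 10⁻⁵ × 8 × 1,020,802,500 ≈ 91,300.6 × g

≈ 91300 g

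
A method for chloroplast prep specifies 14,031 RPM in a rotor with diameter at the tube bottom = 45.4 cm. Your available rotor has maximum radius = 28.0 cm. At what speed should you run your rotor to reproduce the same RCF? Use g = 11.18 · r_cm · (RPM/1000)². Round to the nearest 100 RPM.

≈ 12600 RPM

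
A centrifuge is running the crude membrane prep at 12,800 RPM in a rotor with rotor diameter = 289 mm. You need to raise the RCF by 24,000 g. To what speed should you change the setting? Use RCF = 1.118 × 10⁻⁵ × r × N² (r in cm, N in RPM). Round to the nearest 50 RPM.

≈ 17650 RPM

r = 289 mm / 2 = 144.5 mm = 14.45 cm
Current RCF = 1.118 × 10⁻⁵ × 14.45 × (12800)² = 1.118 × 10⁻⁵ × 14.45 × 163,840,000 ≈ 26,468.5 × g
Target RCF = 26,468.5 + 24,000 = 50,468.5 × g
N² = 50,468.5 / (16.1551 × 10⁻⁵) = 312,399,799
N ≈ √312,399,799 ≈ 17,674.8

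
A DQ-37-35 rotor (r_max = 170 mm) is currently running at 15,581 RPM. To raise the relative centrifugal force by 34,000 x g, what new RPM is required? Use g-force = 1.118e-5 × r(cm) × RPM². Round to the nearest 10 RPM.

N₂ ≈ 20530 RPM

r = 170 mm = 17.0 cm
Current RCF = 1.118 × 10⁻⁵ × 17 × (15581)² = 1.118 × 10⁻⁵ × 17 × 242,767,561 ≈ 46,140.4 × g
Target RCF = 46,140.4 + 34,000 = 80,140.4 × g
N² = 80,140.4 / (19.006 × 10⁻⁵) = 421,658,424
N ≈ √421,658,424 ≈ 20,534.3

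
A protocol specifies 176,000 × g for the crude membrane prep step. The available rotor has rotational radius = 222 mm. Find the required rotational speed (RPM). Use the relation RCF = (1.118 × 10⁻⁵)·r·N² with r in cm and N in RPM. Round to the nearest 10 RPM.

26630 RPM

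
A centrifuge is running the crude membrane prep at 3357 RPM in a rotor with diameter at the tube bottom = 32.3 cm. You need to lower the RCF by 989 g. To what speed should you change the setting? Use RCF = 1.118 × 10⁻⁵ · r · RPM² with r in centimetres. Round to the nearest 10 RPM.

≈ 2410 RPM

r = 32.3 / 2 = 16.15 cm
Current RCF = 1.118 × 10⁻⁵ × 16.15 × (3357)² = 1.118 × 10⁻⁵ × 16.15 × 11,269,449 ≈ 2,034.8 × g
Target RCF = 2,034.8 − 989 = 1,045.8 × g
N² = 1,045.8 / (18.0557 × 10⁻⁵) = 5,792,077
N ≈ √5,792,077 ≈ 2,406.7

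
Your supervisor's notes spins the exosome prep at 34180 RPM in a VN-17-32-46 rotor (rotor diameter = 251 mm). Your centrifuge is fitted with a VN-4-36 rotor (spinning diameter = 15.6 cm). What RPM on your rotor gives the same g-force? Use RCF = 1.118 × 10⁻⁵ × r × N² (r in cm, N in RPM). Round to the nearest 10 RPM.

Original rotor: r = 251 mm / 2 = 125.5 mm = 12.55 cm
RCF_original = 1.118 × 10⁻⁵ × 12.55 × (34180)² = 1.118 × 10⁻⁵ × 12.55 × 1,168,272,400 ≈ 163,919.1 × g
Your rotor: r = 15.6 / 2 = 7.8 cm
163,919.1 = 1.118 × 10⁻⁵ × 7.8 × N²
N² = 163,919.1 / (8.7204 × 10⁻⁵) = 1,879,719,967
N ≈ √1,879,719,967 ≈ 43,355.7

≈ 43360 RPM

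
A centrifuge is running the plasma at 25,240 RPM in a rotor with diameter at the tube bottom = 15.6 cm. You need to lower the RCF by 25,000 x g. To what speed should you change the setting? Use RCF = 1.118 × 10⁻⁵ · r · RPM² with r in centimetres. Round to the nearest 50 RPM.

18700 RPM

r = 15.6 / 2 = 7.8 cm
Current RCF = 1.118 × 10⁻⁵ × 7.8 × (25240)² = 1.118 × 10⁻⁵ × 7.8 × 637,057,600 ≈ 55,554 × g
Target RCF = 55,554 − 25,000 = 30,554 × g
N² = 30,554 / (8.7204 × 10⁻⁵) = 350,373,836
N ≈ √350,373,836 ≈ 18,718.3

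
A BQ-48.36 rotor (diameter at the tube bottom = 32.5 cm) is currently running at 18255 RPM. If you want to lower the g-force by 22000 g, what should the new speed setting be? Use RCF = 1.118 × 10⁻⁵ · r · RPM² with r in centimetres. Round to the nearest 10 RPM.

≈ 14570 RPM

r = 32.5 / 2 = 16.25 cm
Current RCF = 1.118 × 10⁻⁵ × 16.25 × (18255)² = 1.118 × 10⁻⁵ × 16.25 × 333,245,025 ≈ 60,542.3 × g
Target RCF = 60,542.3 − 22,000 = 38,542.3 × g
N² = 38,542.3 / (18.1675 × 10⁻⁵) = 212,149,718
N ≈ √212,149,718 ≈ 14,565.4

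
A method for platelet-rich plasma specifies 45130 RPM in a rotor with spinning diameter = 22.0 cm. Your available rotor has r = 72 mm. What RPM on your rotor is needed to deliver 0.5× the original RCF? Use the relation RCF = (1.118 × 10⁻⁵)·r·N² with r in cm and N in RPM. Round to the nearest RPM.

Original rotor: r = 22.0 / 2 = 11 cm
RCF_original = 1.118 × 10⁻⁵ × 11 × (45130)² = 1.118 × 10⁻⁵ × 11 × 2,036,716,900 ≈ 250,475.4 × g
Target RCF = 0.5 × 250,475.4 ≈ 125,237.7 × g
Your rotor: r = 72 mm = 7.2 cm
125,237.7 = 1.118 × 10⁻⁵ × 7.2 × N²
N² = 125,237.7 / (8.0496 × 10⁻⁵) = 1,555,825,134
N ≈ √1,555,825,134 ≈ 39,443.9

39444 RPM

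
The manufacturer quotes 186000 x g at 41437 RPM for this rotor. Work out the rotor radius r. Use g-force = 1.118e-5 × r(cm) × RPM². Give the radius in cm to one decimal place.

186000 = 1.118 × 10⁻⁵ × r × (41437)²
r = 186000 / (1.118 × 10⁻⁵ × 1,717,024,969) = 186000 / 19196.34 ≈ 9.689 cm

9.7 cm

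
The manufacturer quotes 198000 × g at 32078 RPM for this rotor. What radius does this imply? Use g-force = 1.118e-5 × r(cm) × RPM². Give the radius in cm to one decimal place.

r ≈ 17.2 cm

198000 = 1.118 × 10⁻⁵ × r × (32078)²
r = 198000 / (1.118 × 10⁻⁵ × 1,028,998,084) = 198000 / 11504.2 ≈ 17.211 cm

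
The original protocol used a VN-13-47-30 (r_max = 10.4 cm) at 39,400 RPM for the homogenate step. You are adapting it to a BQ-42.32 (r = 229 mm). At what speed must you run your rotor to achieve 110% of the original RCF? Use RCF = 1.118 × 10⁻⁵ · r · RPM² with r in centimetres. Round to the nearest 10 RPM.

RCF_original = 1.118 × 10⁻⁵ × 10.4 × (39400)² = 1.118 × 10⁻⁵ × 10.4 × 1,552,360,000 ≈ 180,496 × g
Target RCF = 1.1 × 180,496 ≈ 198,545.6 × g
Your rotor: r = 229 mm = 22.9 cm
198,545.6 = 1.118 × 10⁻⁵ × 22.9 × N²
N² = 198,545.6 / (25.6022 × 10⁻⁵) = 775,502,105
N ≈ √775,502,105 ≈ 27,847.8

27850 RPM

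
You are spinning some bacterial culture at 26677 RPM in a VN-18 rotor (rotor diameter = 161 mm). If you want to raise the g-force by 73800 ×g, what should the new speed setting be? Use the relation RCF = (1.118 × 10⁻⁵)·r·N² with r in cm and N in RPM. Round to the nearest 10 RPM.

r = 161 mm / 2 = 80.5 mm = 8.05 cm
Current RCF = 1.118 × 10⁻⁵ × 8.05 × (26677)² = 1.118 × 10⁻⁵ × 8.05 × 711,662,329 ≈ 64,048.9 × g
Target RCF = 64,048.9 + 73,800 = 137,848.9 × g
N² = 137,848.9 / (8.9999 × 10⁻⁵) = 1,531,671,463
N ≈ √1,531,671,463 ≈ 39,136.6

N₂ ≈ 39140 RPM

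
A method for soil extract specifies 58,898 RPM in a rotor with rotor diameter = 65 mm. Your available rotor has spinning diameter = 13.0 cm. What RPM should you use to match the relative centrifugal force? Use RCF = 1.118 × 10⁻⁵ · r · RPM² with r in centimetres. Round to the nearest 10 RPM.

≈ 41650 RPM

Original rotor: r = 65 mm / 2 = 32.5 mm = 3.25 cm
RCF_original = 1.118 × 10⁻⁵ × 3.25 × (58898)² = 1.118 × 10⁻⁵ × 3.25 × 3,468,974,404 ≈ 126,045.2 × g
Your rotor: r = 13.0 / 2 = 6.5 cm
126,045.2 = 1.118 × 10⁻⁵ × 6.5 × N²
N² = 126,045.2 / (7.267 × 10⁻⁵) = 1,734,487,409
N ≈ √1,734,487,409 ≈ 41,647.2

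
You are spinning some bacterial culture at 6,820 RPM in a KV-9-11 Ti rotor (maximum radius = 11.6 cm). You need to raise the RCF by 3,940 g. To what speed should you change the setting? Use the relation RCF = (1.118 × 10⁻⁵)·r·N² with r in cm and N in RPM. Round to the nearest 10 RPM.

Current RCF = 1.118 × 10⁻⁵ × 11.6 × (6820)² = 1.118 × 10⁻⁵ × 11.6 × 46,512,400 ≈ 6,032.1 × g
Target RCF = 6,032.1 + 3,940 = 9,972.1 × g
N² = 9,972.1 / (12.9688 × 10⁻⁵) = 76,893,005
N ≈ √76,893,005 ≈ 8,768.9

≈ 8770 RPM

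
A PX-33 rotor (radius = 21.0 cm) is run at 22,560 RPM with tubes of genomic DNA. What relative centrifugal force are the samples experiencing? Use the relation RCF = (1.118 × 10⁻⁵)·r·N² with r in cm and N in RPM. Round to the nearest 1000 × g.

≈ 119000 × g

RCF = 1.118 × 10⁻⁵ × 21 × (22560)² = 1.118 × 10⁻⁵ × 21 × 508,953,600 ≈ 119,492.1 × g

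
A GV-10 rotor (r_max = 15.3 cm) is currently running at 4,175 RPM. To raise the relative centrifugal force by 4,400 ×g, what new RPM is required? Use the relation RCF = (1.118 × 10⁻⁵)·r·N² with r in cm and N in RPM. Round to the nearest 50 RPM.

Current RCF = 1.118 × 10⁻⁵ × 15.3 × (4175)² = 1.118 × 10⁻⁵ × 15.3 × 17,430,625 ≈ 2,981.6 × g
Target RCF = 2,981.6 + 4,400 = 7,381.6 × g
N² = 7,381.6 / (17.1054 × 10⁻⁵) = 43,153,624
N ≈ √43,153,624 ≈ 6,569.1

6550 RPM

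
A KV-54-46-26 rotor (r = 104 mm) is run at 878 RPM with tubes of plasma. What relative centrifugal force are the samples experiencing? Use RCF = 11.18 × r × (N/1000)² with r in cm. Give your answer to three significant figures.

r = 104 mm = 10.4 cm
RCF = 11.18 × r × (N/1000)²
RCF = 11.18 × 10.4 × (0.878)² = 11.18 × 10.4 × 0.770884 ≈ 89.6 × g

89.6 × g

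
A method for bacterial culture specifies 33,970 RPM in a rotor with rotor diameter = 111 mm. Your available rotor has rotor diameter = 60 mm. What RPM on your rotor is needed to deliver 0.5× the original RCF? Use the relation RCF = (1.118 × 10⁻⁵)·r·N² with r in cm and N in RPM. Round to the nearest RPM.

32671 RPM

Original rotor: r = 111 mm / 2 = 55.5 mm = 5.55 cm
RCF_original = 1.118 × 10⁻⁵ × 5.55 × (33970)² = 1.118 × 10⁻⁵ × 5.55 × 1,153,960,900 ≈ 71,602.1 × g
Target RCF = 0.5 × 71,602.1 ≈ 35,801.1 × g
Your rotor: r = 60 mm / 2 = 30 mm = 3 cm
35,801.1 = 1.118 × 10⁻⁵ × 3 × N²
N² = 35,801.1 / (3.354 × 10⁻⁵) = 1,067,415,027
N ≈ √1,067,415,027 ≈ 32,671.3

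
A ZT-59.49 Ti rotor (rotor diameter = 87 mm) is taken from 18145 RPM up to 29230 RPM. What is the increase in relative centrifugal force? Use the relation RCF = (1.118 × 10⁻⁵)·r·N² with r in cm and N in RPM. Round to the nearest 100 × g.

≈ 25500 g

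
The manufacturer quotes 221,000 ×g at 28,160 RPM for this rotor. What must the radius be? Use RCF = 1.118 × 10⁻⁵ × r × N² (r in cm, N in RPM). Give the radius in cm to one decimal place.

≈ 24.9 cm

221000 = 1.118 × 10⁻⁵ × r × (28160)²
r = 221000 / (1.118 × 10⁻⁵ × 792,985,600) = 221000 / 8865.579 ≈ 24.928 cm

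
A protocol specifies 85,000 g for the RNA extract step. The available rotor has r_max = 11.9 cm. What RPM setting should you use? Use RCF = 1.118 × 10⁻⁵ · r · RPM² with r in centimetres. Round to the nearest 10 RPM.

85,000 = 1.118 × 10⁻⁵ × 11.9 × N²
N² = 85,000 / (13.3042 × 10⁻⁵) = 638,895,988
N ≈ √638,895,988 ≈ 25,276.4

≈ 25280 RPM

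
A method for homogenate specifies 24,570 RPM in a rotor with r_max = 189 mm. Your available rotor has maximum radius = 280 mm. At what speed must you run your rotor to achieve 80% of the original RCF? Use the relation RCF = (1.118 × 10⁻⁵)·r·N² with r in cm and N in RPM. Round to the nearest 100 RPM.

18100 RPM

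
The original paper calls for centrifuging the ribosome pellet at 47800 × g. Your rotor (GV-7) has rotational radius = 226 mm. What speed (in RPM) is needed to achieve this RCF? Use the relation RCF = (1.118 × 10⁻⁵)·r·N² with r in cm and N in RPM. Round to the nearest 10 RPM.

r = 226 mm = 22.6 cm
47,800 = 1.118 × 10⁻⁵ × 22.6 × N²
N² = 47,800 / (25.2668 × 10⁻⁵) = 189,181,060
N ≈ √189,181,060 ≈ 13,754.3

≈ 13750 RPM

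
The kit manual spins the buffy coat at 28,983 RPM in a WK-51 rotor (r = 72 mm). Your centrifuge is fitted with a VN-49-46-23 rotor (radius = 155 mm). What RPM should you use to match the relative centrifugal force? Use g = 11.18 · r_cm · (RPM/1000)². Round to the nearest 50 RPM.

19750 RPM

Original rotor: r = 72 mm = 7.2 cm
RCF_original = 11.18 × 7.2 × (28.983)² = 11.18 × 7.2 × 840.014289 ≈ 67,617.8 × g
Your rotor: r = 155 mm = 15.5 cm
67,617.8 = 11.18 × 15.5 × (N/1000)²
(N/1000)² = 67,617.8 / 173.29 = 390.2002
N = 1000 × √390.2002 ≈ 19,753.5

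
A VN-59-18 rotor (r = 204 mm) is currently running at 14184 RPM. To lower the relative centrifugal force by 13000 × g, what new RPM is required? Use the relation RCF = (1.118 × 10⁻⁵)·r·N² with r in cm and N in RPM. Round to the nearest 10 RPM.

r = 204 mm = 20.4 cm
Current RCF = 1.118 × 10⁻⁵ × 20.4 × (14184)² = 1.118 × 10⁻⁵ × 20.4 × 201,185,856 ≈ 45,884.9 × g
Target RCF = 45,884.9 − 13,000 = 32,884.9 × g
N² = 32,884.9 / (22.8072 × 10⁻⁵) = 144,186,485
N ≈ √144,186,485 ≈ 12,007.8

≈ 12010 RPM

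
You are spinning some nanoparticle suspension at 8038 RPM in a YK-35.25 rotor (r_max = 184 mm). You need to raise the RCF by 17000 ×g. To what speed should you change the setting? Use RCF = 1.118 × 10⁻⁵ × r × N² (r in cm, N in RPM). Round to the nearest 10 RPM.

r = 184 mm = 18.4 cm
Current RCF = 1.118 × 10⁻⁵ × 18.4 × (8038)² = 1.118 × 10⁻⁵ × 18.4 × 64,609,444 ≈ 13,290.9 × g
Target RCF = 13,290.9 + 17,000 = 30,290.9 × g
N² = 30,290.9 / (20.5712 × 10⁻⁵) = 147,249,067
N ≈ √147,249,067 ≈ 12,134.6

12130 RPM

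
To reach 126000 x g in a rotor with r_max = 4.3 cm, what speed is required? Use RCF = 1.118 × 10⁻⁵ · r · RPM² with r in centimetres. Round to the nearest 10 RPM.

126,000 = 1.118 × 10⁻⁵ × 4.3 × N²
N² = 126,000 / (4.8074 × 10⁻⁵) = 2,620,959,354
N ≈ √2,620,959,354 ≈ 51,195.3

≈ 51200 RPM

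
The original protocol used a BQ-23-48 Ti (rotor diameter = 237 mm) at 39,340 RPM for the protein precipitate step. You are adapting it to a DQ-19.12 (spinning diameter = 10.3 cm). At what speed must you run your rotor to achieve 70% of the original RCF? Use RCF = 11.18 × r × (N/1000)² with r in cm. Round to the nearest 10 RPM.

Original rotor: r = 237 mm / 2 = 118.5 mm = 11.85 cm
RCF_original = 11.18 × 11.85 × (39.34)² = 11.18 × 11.85 × 1,547.6356 ≈ 205,035.4 × g
Target RCF = 0.7 × 205,035.4 ≈ 143,524.8 × g
Your rotor: r = 10.3 / 2 = 5.15 cm
143,524.8 = 11.18 × 5.15 × (N/1000)²
(N/1000)² = 143,524.8 / 57.577 = 2492.745
N = 1000 × √2492.745 ≈ 49,927.4

≈ 49930 RPM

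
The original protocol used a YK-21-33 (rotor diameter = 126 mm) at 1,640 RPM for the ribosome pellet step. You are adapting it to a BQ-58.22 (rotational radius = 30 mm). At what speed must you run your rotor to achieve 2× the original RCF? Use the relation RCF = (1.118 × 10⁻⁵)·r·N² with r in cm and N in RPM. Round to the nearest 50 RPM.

Original rotor: r = 126 mm / 2 = 63 mm = 6.3 cm
RCF_original = 1.118 × 10⁻⁵ × 6.3 × (1640)² = 1.118 × 10⁻⁵ × 6.3 × 2,689,600 ≈ 189.4 × g
Target RCF = 2 × 189.4 ≈ 378.8 × g
Your rotor: r = 30 mm = 3.0 cm
378.8 = 1.118 × 10⁻⁵ × 3 × N²
N² = 378.8 / (3.354 × 10⁻⁵) = 11,293,977
N ≈ √11,293,977 ≈ 3,360.7

3350 RPM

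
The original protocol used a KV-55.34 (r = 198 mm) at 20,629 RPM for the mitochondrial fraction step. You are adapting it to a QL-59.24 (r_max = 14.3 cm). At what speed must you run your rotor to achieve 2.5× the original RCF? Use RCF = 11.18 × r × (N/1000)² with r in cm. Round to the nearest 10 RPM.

Original rotor: r = 198 mm = 19.8 cm
RCF = 11.18 × r × (N/1000)²
RCF_original = 11.18 × 19.8 × (20.629)² = 11.18 × 19.8 × 425.555641 ≈ 94,202.7 × g
Target RCF = 2.5 × 94,202.7 ≈ 235,506.8 × g
235,506.8 = 11.18 × 14.3 × (N/1000)²
(N/1000)² = 235,506.8 / 159.874 = 1473.078
N = 1000 × √1473.078 ≈ 38,380.7

≈ 38380 RPM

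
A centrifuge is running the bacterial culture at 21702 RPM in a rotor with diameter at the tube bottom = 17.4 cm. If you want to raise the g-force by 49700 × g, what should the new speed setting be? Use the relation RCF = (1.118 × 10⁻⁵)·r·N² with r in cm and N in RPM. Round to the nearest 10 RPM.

N₂ ≈ 31340 RPM

r = 17.4 / 2 = 8.7 cm
Current RCF = 1.118 × 10⁻⁵ × 8.7 × (21702)² = 1.118 × 10⁻⁵ × 8.7 × 470,976,804 ≈ 45,810 × g
Target RCF = 45,810 + 49,700 = 95,510 × g
N² = 95,510 / (9.7266 × 10⁻⁵) = 981,946,415
N ≈ √981,946,415 ≈ 31,336.0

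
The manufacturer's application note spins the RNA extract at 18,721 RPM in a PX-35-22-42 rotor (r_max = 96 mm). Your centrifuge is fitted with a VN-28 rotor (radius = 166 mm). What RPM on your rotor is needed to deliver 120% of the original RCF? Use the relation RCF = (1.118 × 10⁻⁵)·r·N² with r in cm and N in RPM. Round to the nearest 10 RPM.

≈ 15600 RPM

Original rotor: r = 96 mm = 9.6 cm
RCF_original = 1.118 × 10⁻⁵ × 9.6 × (18721)² = 1.118 × 10⁻⁵ × 9.6 × 350,475,841 ≈ 37,615.9 × g
Target RCF = 1.2 × 37,615.9 ≈ 45,139.1 × g
Your rotor: r = 166 mm = 16.6 cm
45,139.1 = 1.118 × 10⁻⁵ × 16.6 × N²
N² = 45,139.1 / (18.5588 × 10⁻⁵) = 243,222,083
N ≈ √243,222,083 ≈ 15,595.6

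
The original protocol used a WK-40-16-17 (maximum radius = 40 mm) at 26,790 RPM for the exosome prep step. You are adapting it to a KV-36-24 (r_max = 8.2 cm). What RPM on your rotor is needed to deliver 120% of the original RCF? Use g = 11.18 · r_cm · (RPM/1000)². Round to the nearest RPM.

Original rotor: r = 40 mm = 4.0 cm
RCF_original = 11.18 × 4 × (26.79)² = 11.18 × 4 × 717.7041 ≈ 32,095.7 × g
Target RCF = 1.2 × 32,095.7 ≈ 38,514.8 × g
38,514.8 = 11.18 × 8.2 × (N/1000)²
(N/1000)² = 38,514.8 / 91.676 = 420.1187
N = 1000 × √420.1187 ≈ 20,496.8

≈ 20497 RPM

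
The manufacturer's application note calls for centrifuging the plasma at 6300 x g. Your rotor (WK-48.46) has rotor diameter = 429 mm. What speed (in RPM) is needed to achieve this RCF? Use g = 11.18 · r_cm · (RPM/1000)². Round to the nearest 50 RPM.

r = 429 mm / 2 = 214.5 mm = 21.45 cm
RCF = 11.18 × r × (N/1000)²
6,300 = 11.18 × 21.45 × (N/1000)²
(N/1000)² = 6,300 / 239.811 = 26.27069
N = 1000 × √26.27069 ≈ 5,125.5

≈ 5150 RPM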